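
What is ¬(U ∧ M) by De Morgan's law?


De Morgan's law: ¬(P ∧ Q) ≡ ¬P ∨ ¬Q
¬(U ∧ M) = ¬U ∨ ¬M

¬U ∨ ¬M


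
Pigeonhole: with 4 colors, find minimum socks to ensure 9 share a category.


Pigeonhole: to guarantee k in one of n categories, need (k-1)×n + 1.
k = 9, n = 4
Minimum = (9-1) × 4 + 1 = 8 × 4 + 1

33


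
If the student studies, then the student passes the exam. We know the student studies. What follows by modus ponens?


Modus ponens: P → Q, P ⊢ Q
P: the student studies
Q: the student passes the exam
We have P → Q and P is true.
By modus ponens, Q must be true.

The student passes the exam


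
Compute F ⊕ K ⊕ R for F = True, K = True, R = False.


F = True, K = True, R = False
Step 1: F ⊕ K = True XOR True = False
Step 2: False ⊕ R = False XOR False = False
XOR is true when an odd number of operands are true.

False


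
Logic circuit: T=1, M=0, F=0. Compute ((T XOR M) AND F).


T XOR M = 1^0 = 1
1 AND 0 = 0

0


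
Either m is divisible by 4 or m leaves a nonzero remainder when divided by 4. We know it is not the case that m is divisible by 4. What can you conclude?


Disjunctive syllogism: P ∨ Q, ¬P ⊢ Q
Disjunction: m is divisible by 4 ∨ m leaves a nonzero remainder when divided by 4
We know it is not the case that m is divisible by 4.
By disjunctive syllogism, the other disjunct must be true.

m leaves a nonzero remainder when divided by 4


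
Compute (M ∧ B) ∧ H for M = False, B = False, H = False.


M = False, B = False, H = False
Step 1: M ∧ B = False AND False = False
Step 2: False ∧ H = False AND False = False
AND is true only when ALL operands are true.

False


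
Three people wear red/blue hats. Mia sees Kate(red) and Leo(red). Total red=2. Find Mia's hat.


Total red = 2, seen red = 2
Own red = 2 - 2 = 0
Mia's hat is blue.

blue


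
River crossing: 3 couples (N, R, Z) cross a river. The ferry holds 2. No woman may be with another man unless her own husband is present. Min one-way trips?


Label couples N, R, Z (H = husband, W = wife).
Counting alone: 6 people, the ferry carries 2 and someone must bring it back, so each round trip nets at most +1 on the far side until the last crossing → at least 9 trips. The jealousy constraint makes 9 impossible; the shortest valid schedule has 11:
1. WN+WR →  (far: WN,WR; near: HN,HR,HZ,WZ)
2. WN ←       (far: WR; near: HN,HR,HZ,WN,WZ)
3. WN+WZ →  (far: WN,WR,WZ; near: HN,HR,HZ)
4. WN ←       (far: WR,WZ; near: HN,HR,HZ,WN)
5. HR+HZ →  (far: HR,WR,HZ,WZ; near: HN,WN)
6. HR+WR ←  (far: HZ,WZ; near: HN,WN,HR,WR)
7. HN+HR →  (far: HN,HR,HZ,WZ; near: WN,WR)
8. WZ ←       (far: HN,HR,HZ; near: WN,WR,WZ)
9. WN+WR →  (far: HN,WN,HR,WR,HZ; near: WZ)
10. HZ ←      (far: HN,WN,HR,WR; near: HZ,WZ)
11. HZ+WZ → (far: all six; near: empty)
In every state each wife is either with her husband or with no other man.
Minimum trips = 11

11


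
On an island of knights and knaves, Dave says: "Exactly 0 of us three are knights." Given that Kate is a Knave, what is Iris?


Dave claims exactly 0 knights among Dave, Kate, Iris.
Given: Kate is a Knave.

Case 1: Dave is a Knight (tells truth)
  Then exactly 0 of the three are knights.
  Counting Dave, Kate: 1 knight(s) so far. Need -1 more → impossible.
Case 2: Dave is a Knave (lies)
  Then the count is NOT 0.
  If Iris = Knave, count = 0 = 0 → claim would be true, contradicts lie.
  If Iris = Knight, count = 1 ≠ 0 → lie confirmed ✓

Iris is a Knight.

Knight


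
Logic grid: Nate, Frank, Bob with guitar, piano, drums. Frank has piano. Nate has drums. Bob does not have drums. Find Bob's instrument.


From clues:
  Nate → drums
  Frank → piano
By elimination, Bob gets the remaining.

guitar


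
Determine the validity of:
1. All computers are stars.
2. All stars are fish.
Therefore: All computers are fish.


Premise 1: All computers are stars.
Premise 2: All stars are fish.
Conclusion: All computers are fish.
Barbara syllogism (AAA-1): All A are B, All B are C → All A are C.
Middle term (stars) distributed in premise 2.

Valid


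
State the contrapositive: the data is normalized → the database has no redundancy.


Original: If the data is normalized, then the database has no redundancy
Contrapositive: If ¬Q, then ¬P
Negate Q: not (the database has no redundancy)
Negate P: not (the data is normalized)

If not (the database has no redundancy), then not (the data is normalized).


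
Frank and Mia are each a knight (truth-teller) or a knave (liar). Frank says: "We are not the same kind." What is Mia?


Frank says: "We are not the same kind."
Case 1: Frank is a Knight (truth-teller)
  Statement is true → they ARE different → Mia is a Knave
Case 2: Frank is a Knave (liar)
  Statement is false → they are NOT different → Mia is a Knave
In both cases, Mia is a Knave.

Knave


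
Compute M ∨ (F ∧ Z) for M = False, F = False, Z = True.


M = False, F = False, Z = True
Step 1: F ∧ Z = False AND True = False
Step 2: M ∨ False = False OR False = False
AND evaluated first (higher precedence); then OR applied.

False


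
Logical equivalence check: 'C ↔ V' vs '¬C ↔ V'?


Expression 1: C ↔ V
Expression 2: ¬C ↔ V
Truth table (C V | Expr1 Expr2):
  T T |   T     F   ← differ
  T F |   F     T   ← differ
  F T |   F     T   ← differ
  F F |   T     F   ← differ
Counterexample: C=T, V=T gives Expr1 = T but Expr2 = F, so the expressions are NOT logically equivalent.

No


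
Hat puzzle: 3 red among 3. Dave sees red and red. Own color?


Total red = 3, seen red = 2
Own red = 3 - 2 = 1
Dave's hat is red.

red


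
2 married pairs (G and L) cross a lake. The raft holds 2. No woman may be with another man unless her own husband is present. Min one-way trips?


Label couples G and L.
1. WG+WL → (far: WG,WL; near: HG,HL)
2. WG ←   (far: WL; near: HG,HL,WG)
3. HG+HL → (far: HG,HL,WL; near: WG)
4. HG ←   (far: HL,WL; near: HG,WG)  — HG returns, since WG is alone on near bank
5. HG+WG → (far: all four; near: empty)
Every state respects the constraint.
Minimum trips = 5

5


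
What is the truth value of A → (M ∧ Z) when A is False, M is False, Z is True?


A = False, M = False, Z = True
Step 1: M ∧ Z = False AND True = False
Step 2: A → (False): false only when A=True and consequent=False.
Result: True

True


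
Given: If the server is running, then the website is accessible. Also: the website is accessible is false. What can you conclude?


Modus tollens: P → Q, ¬Q ⊢ ¬P
P: the server is running
Q: the website is accessible
We have P → Q and Q is false.
By modus tollens, P must be false.

It is not the case that the server is running


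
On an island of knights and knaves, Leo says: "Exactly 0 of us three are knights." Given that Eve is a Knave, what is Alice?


Leo claims exactly 0 knights among Leo, Eve, Alice.
Given: Eve is a Knave.

Case 1: Leo is a Knight (tells truth)
  Then exactly 0 of the three are knights.
  Counting Leo, Eve: 1 knight(s) so far. Need -1 more → impossible.
Case 2: Leo is a Knave (lies)
  Then the count is NOT 0.
  If Alice = Knave, count = 0 = 0 → claim would be true, contradicts lie.
  If Alice = Knight, count = 1 ≠ 0 → lie confirmed ✓

Alice is a Knight.

Knight


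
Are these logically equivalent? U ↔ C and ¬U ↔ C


Expression 1: U ↔ C
Expression 2: ¬U ↔ C
Truth table (U C | Expr1 Expr2):
  T T |   T     F   ← differ
  T F |   F     T   ← differ
  F T |   F     T   ← differ
  F F |   T     F   ← differ
Counterexample: U=T, C=T gives Expr1 = T but Expr2 = F, so the expressions are NOT logically equivalent.

No


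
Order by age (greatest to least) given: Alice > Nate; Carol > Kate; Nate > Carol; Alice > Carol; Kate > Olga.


Constraints: Alice > Nate; Carol > Kate; Nate > Carol; Alice > Carol; Kate > Olga
Method: at each step, the next-highest is the one remaining person who never appears on the smaller side of a constraint between remaining people.
  Step 1: remaining {Kate, Nate, Carol, Olga, Alice}; on the smaller side: {Kate, Nate, Carol, Olga} → Alice is next (Alice > Nate; Alice > Carol).
  Step 2: remaining {Kate, Nate, Carol, Olga}; on the smaller side: {Kate, Carol, Olga} → Nate is next (Nate > Carol).
  Step 3: remaining {Kate, Carol, Olga}; on the smaller side: {Kate, Olga} → Carol is next (Carol > Kate).
  Step 4: remaining {Kate, Olga}; on the smaller side: {Olga} → Kate is next (Kate > Olga).
  Step 5: only Olga remains → lowest.
Final ranking (highest to lowest):

Alice > Nate > Carol > Kate > Olga


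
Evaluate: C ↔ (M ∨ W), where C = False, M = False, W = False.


C = False, M = False, W = False
Step 1: M ∨ W = False OR False = False
Step 2: C ↔ (False): true when both sides have same truth value.
Result: False ↔ False = True

True


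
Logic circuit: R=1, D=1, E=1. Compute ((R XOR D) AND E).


R XOR D = 1^1 = 0
0 AND 1 = 0

0


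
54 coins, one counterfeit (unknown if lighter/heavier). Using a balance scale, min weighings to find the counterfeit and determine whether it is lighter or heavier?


Let n = 54. 108 possibilities (n coins × lighter/heavier); each weighing has 3 outcomes.
Bound for k weighings: say the first weighing puts j coins on each pan. If it tips, the 2j weighed coins remain suspects (each with a known direction) and k-1 weighings give 3^(k-1) outcomes; 3^(k-1) is odd, so 2j ≤ 3^(k-1) - 1. If it balances, the n - 2j unweighed coins remain with direction unknown: 2(n - 2j) ≤ 3^(k-1) - 1 by the same parity argument. Adding, n ≤ (3^(k-1) - 1) + (3^(k-1) - 1)/2 = (3^k - 3)/2, and the classical three-group strategy achieves this (3 coins in 2 weighings, 12 in 3, 39 in 4, 120 in 5).
So we need the smallest k with (3^k - 3)/2 ≥ 54.
k = 4: (3^4 - 3)/2 = 39 < 54 ✗
k = 5: (3^5 - 3)/2 = 120 ≥ 54 ✓

5


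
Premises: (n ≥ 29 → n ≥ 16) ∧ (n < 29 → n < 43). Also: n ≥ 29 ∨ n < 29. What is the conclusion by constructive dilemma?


Constructive dilemma: (P → Q) ∧ (R → S), P ∨ R ⊢ Q ∨ S
Premise 1: n ≥ 29 → n ≥ 16
Premise 2: n < 29 → n < 43
Premise 3: n ≥ 29 ∨ n < 29
Case 1: Assuming n ≥ 29, then by Premise 1, n ≥ 16.
Case 2: Assuming n < 29, then by Premise 2, n < 43.
Since one of n ≥ 29 or n < 29 must hold, we get n ≥ 16 or n < 43.

n ≥ 16 or n < 43.


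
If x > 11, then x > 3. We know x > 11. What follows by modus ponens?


Modus ponens: P → Q, P ⊢ Q
P: x > 11
Q: x > 3
We have P → Q and P is true.
By modus ponens, Q must be true.

x > 3


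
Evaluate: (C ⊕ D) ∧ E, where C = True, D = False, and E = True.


C = True, D = False, E = True
Step 1: C ⊕ D = True XOR False = True
Step 2: True ∧ E = True AND True = True
XOR true when exactly one of C,D is true; then AND with E.

True


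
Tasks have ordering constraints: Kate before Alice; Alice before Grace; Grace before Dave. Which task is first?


Constraints: Kate before Alice; Alice before Grace; Grace before Dave
The first task can have nothing scheduled before it, so it must never appear on the right of a 'before'.
Tasks appearing after some 'before': Alice, Grace, Dave.
The only task not in that list is Kate → it is first.

Kate


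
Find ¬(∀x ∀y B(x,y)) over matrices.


Original: ∀x ∀y B(x,y)
Rule: ¬∀→∃, ¬∃→∀, negate predicate.
Negation: ∃x ∃y ¬B(x,y)

∃x ∃y ¬B(x,y)


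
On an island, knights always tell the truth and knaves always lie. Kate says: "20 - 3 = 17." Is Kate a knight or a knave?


Statement: "20 - 3 = 17."
Actual: 20 - 3 = 17
Claimed: 17
Statement is TRUE → Kate tells the truth → Knight

Knight


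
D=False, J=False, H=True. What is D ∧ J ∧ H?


D = False, J = False, H = True
Expression: D ∧ J ∧ H
Step 1: D ∧ J = False AND False = False
Step 2: (False) ∧ H = False AND True = False

False


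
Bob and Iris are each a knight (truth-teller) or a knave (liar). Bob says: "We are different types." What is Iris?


Bob says: "We are different types."
Case 1: Bob is a Knight (truth-teller)
  Statement is true → they ARE different → Iris is a Knave
Case 2: Bob is a Knave (liar)
  Statement is false → they are NOT different → Iris is a Knave
In both cases, Iris is a Knave.

Knave


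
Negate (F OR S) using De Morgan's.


De Morgan's law: ¬(P ∨ Q) ≡ ¬P ∧ ¬Q
¬(F ∨ S) = ¬F ∧ ¬S

¬F ∧ ¬S


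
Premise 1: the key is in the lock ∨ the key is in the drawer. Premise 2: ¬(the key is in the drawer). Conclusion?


Disjunctive syllogism: P ∨ Q, ¬P ⊢ Q
Disjunction: the key is in the lock ∨ the key is in the drawer
We know it is not the case that the key is in the drawer.
By disjunctive syllogism, the other disjunct must be true.

The key is in the lock


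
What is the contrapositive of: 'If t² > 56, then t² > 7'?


Original: If t² > 56, then t² > 7
Contrapositive: If ¬Q, then ¬P
Negate Q: not (t² > 7)
Negate P: not (t² > 56)

If not (t² > 7), then not (t² > 56).


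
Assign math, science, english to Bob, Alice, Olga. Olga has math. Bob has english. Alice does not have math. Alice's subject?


From clues:
  Olga → math
  Bob → english
By elimination, Alice gets the remaining.

science


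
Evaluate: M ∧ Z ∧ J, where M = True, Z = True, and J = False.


M = True, Z = True, J = False
Step 1: M ∧ Z = True AND True = True
Step 2: (True) ∧ J = (True) AND False = False
AND is true only when ALL operands are true.

False


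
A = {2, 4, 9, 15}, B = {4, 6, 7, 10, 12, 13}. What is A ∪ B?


A = {2, 4, 9, 15}
B = {4, 6, 7, 10, 12, 13}
Operation: union
All elements combined: 2, 4, 6, 7, 9, 10, 12, 13, 15

{2, 4, 6, 7, 9, 10, 12, 13, 15}


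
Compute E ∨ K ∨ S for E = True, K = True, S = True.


E = True, K = True, S = True
Step 1: E ∨ K = True OR True = True
Step 2: True ∨ S = True OR True = True
OR is true when at least one operand is true.

True


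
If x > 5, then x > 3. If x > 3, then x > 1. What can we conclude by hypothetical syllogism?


Hypothetical syllogism: P → Q, Q → R ⊢ P → R
Premise 1: x > 5 → x > 3
Premise 2: x > 3 → x > 1
Chain the implications: the middle term (x > 3) links the two.
Conclusion: If x > 5, then x > 1.

If x > 5, then x > 1.


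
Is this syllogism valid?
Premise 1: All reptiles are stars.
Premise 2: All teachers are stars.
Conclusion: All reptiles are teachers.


Premise 1: All reptiles are stars.
Premise 2: All teachers are stars.
Conclusion: All reptiles are teachers.
Fallacy: undistributed middle. stars is predicate in both.
Counterexample: reptiles and teachers could be disjoint subsets of stars.

Invalid


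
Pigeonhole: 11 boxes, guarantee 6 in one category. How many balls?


Pigeonhole: to guarantee k in one of n categories, need (k-1)×n + 1.
k = 6, n = 11
Minimum = (6-1) × 11 + 1 = 5 × 11 + 1

56


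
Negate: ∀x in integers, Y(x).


Original: ∀x Y(x)
Rule: ¬∀→∃, ¬∃→∀, negate predicate.
Negation: ∃x ¬Y(x)

∃x ¬Y(x)


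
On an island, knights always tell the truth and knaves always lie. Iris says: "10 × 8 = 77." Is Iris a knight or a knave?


Statement: "10 × 8 = 77."
Actual: 10 × 8 = 80
Claimed: 77
Statement is FALSE → Iris lies → Knave

Knave


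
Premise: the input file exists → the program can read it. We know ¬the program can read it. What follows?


Modus tollens: P → Q, ¬Q ⊢ ¬P
P: the input file exists
Q: the program can read it
We have P → Q and Q is false.
By modus tollens, P must be false.

It is not the case that the input file exists


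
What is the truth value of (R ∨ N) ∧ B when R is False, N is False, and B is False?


R = False, N = False, B = False
Step 1: R ∨ N = False OR False = False
Step 2: False ∧ B = False AND False = False
OR is true when at least one operand is true; AND requires both.

False


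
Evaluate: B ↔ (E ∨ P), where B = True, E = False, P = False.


B = True, E = False, P = False
Step 1: E ∨ P = False OR False = False
Step 2: B ↔ (False): true when both sides have same truth value.
Result: True ↔ False = False

False


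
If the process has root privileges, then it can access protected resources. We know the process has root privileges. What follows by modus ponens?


Modus ponens: P → Q, P ⊢ Q
P: the process has root privileges
Q: it can access protected resources
We have P → Q and P is true.
By modus ponens, Q must be true.

It can access protected resources


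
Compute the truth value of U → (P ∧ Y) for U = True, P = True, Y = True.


U = True, P = True, Y = True
Step 1: P ∧ Y = True AND True = True
Step 2: U → (True): false only when U=True and consequent=False.
Result: True

True


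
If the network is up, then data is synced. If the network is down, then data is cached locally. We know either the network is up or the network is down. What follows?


Constructive dilemma: (P → Q) ∧ (R → S), P ∨ R ⊢ Q ∨ S
Premise 1: the network is up → data is synced
Premise 2: the network is down → data is cached locally
Premise 3: the network is up ∨ the network is down
Case 1: Assuming the network is up, then by Premise 1, data is synced.
Case 2: Assuming the network is down, then by Premise 2, data is cached locally.
Since one of the network is up or the network is down must hold, we get data is synced or data is cached locally.

Data is synced or data is cached locally.


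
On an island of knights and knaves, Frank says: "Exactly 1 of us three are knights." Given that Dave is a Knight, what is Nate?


Frank claims exactly 1 knights among Frank, Dave, Nate.
Given: Dave is a Knight.

Case 1: Frank is a Knight (tells truth)
  Then exactly 1 of the three are knights.
  Counting Frank, Dave: 2 knight(s) so far. Need -1 more → impossible.
Case 2: Frank is a Knave (lies)
  Then the count is NOT 1.
  If Nate = Knave, count = 1 = 1 → claim would be true, contradicts lie.
  If Nate = Knight, count = 2 ≠ 1 → lie confirmed ✓

Nate is a Knight.

Knight


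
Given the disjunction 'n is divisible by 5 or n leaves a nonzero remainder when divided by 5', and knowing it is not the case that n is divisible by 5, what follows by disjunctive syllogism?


Disjunctive syllogism: P ∨ Q, ¬P ⊢ Q
Disjunction: n is divisible by 5 ∨ n leaves a nonzero remainder when divided by 5
We know it is not the case that n is divisible by 5.
By disjunctive syllogism, the other disjunct must be true.

n leaves a nonzero remainder when divided by 5


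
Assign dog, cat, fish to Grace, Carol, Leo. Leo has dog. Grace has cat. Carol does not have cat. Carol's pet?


From clues:
  Leo → dog
  Grace → cat
By elimination, Carol gets the remaining.

fish


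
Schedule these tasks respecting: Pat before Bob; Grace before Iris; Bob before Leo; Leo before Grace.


Constraints: Pat before Bob; Grace before Iris; Bob before Leo; Leo before Grace
Method: repeatedly schedule the remaining task that has no remaining task required before it.
  Step 1: remaining {Leo, Iris, Grace, Pat, Bob}; every task except Pat still has a predecessor pending → schedule Pat.
  Step 2: remaining {Leo, Iris, Grace, Bob}; every task except Bob still has a predecessor pending → schedule Bob.
  Step 3: remaining {Leo, Iris, Grace}; every task except Leo still has a predecessor pending → schedule Leo.
  Step 4: remaining {Iris, Grace}; every task except Grace still has a predecessor pending → schedule Grace.
  Step 5: only Iris remains → schedule Iris.
Resulting order:

Pat → Bob → Leo → Grace → Iris


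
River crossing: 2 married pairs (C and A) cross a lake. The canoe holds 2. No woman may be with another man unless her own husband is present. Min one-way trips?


Label couples C and A.
1. WC+WA → (far: WC,WA; near: HC,HA)
2. WC ←   (far: WA; near: HC,HA,WC)
3. HC+HA → (far: HC,HA,WA; near: WC)
4. HC ←   (far: HA,WA; near: HC,WC)  — HC returns, since WC is alone on near bank
5. HC+WC → (far: all four; near: empty)
Every state respects the constraint.
Minimum trips = 5

5


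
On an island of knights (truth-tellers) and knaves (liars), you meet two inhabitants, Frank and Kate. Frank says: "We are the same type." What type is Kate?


Frank says: "We are the same type."
Case 1: Frank is a Knight (truth-teller)
  Statement is true → they ARE the same → Kate is also a Knight
Case 2: Frank is a Knave (liar)
  Statement is false → they are NOT the same → Kate is a Knight
In both cases, Kate is a Knight.

Knight


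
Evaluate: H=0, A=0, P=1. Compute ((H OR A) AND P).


H OR A = 0|0 = 0
0 AND 1 = 0

0


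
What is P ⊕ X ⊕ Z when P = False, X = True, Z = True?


P = False, X = True, Z = True
Step 1: P ⊕ X = False XOR True = True
Step 2: True ⊕ Z = True XOR True = False
XOR is true when an odd number of operands are true.

False


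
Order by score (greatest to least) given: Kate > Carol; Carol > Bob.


Constraints: Kate > Carol; Carol > Bob
Method: at each step, the next-highest is the one remaining person who never appears on the smaller side of a constraint between remaining people.
  Step 1: remaining {Bob, Carol, Kate}; on the smaller side: {Bob, Carol} → Kate is next (Kate > Carol).
  Step 2: remaining {Bob, Carol}; on the smaller side: {Bob} → Carol is next (Carol > Bob).
  Step 3: only Bob remains → lowest.
Final ranking (highest to lowest):

Kate > Carol > Bob


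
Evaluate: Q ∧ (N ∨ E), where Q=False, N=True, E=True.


Q = False, N = True, E = True
Expression: Q ∧ (N ∨ E)
Step 1: N ∨ E = True OR True = True
Step 2: Q ∧ (True) = False AND True = False

False


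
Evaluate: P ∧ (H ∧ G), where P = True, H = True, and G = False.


P = True, H = True, G = False
Step 1: H ∧ G = True AND False = False
Step 2: P ∧ False = True AND False = False
AND is true only when ALL operands are true.

False


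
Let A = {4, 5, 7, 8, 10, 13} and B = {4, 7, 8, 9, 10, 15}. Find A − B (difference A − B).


A = {4, 5, 7, 8, 10, 13}
B = {4, 7, 8, 9, 10, 15}
Operation: difference A − B
In A but not B: 5, 13

{5, 13}


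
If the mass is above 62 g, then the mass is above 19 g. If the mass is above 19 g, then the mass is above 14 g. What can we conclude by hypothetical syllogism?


Hypothetical syllogism: P → Q, Q → R ⊢ P → R
Premise 1: the mass is above 62 g → the mass is above 19 g
Premise 2: the mass is above 19 g → the mass is above 14 g
Chain the implications: the middle term (the mass is above 19 g) links the two.
Conclusion: If the mass is above 62 g, then the mass is above 14 g.

If the mass is above 62 g, then the mass is above 14 g.


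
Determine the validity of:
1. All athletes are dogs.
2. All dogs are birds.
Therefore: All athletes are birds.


Premise 1: All athletes are dogs.
Premise 2: All dogs are birds.
Conclusion: All athletes are birds.
Barbara syllogism (AAA-1): All A are B, All B are C → All A are C.
Middle term (dogs) distributed in premise 2.

Valid


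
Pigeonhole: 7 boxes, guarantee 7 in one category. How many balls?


Pigeonhole: to guarantee k in one of n categories, need (k-1)×n + 1.
k = 7, n = 7
Minimum = (7-1) × 7 + 1 = 6 × 7 + 1

43


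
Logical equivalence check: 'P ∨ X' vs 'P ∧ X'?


Expression 1: P ∨ X
Expression 2: P ∧ X
Truth table (P X | Expr1 Expr2):
  T T |   T     T
  T F |   T     F   ← differ
  F T |   T     F   ← differ
  F F |   F     F
Counterexample: P=T, X=F gives Expr1 = T but Expr2 = F, so the expressions are NOT logically equivalent.

No


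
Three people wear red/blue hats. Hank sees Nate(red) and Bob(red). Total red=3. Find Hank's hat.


Total red = 3, seen red = 2
Own red = 3 - 2 = 1
Hank's hat is red.

red


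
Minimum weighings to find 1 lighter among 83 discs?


Each weighing has 3 outcomes (left heavy / balance / right heavy), so k weighings distinguish at most 3^k cases; splitting into three near-equal groups achieves this.
Need 3^k ≥ 83: 3^4 = 81 < 83 ≤ 3^5 = 243
k = ⌈log₃(83)⌉ = 5

5


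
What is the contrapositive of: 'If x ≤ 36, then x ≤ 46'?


Original: If x ≤ 36, then x ≤ 46
Contrapositive: If ¬Q, then ¬P
Negate Q: not (x ≤ 46)
Negate P: not (x ≤ 36)

If not (x ≤ 46), then not (x ≤ 36).


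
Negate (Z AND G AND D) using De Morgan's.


De Morgan's law: ¬(P ∧ Q ∧ R) ≡ ¬P ∨ ¬Q ∨ ¬R
¬(Z ∧ G ∧ D) = ¬Z ∨ ¬G ∨ ¬D

¬Z ∨ ¬G ∨ ¬D


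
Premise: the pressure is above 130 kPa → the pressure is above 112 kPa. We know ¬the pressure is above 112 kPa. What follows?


Modus tollens: P → Q, ¬Q ⊢ ¬P
P: the pressure is above 130 kPa
Q: the pressure is above 112 kPa
We have P → Q and Q is false.
By modus tollens, P must be false.

It is not the case that the pressure is above 130 kPa


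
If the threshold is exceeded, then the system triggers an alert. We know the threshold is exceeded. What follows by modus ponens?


Modus ponens: P → Q, P ⊢ Q
P: the threshold is exceeded
Q: the system triggers an alert
We have P → Q and P is true.
By modus ponens, Q must be true.

The system triggers an alert


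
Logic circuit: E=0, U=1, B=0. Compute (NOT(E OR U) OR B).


E OR U = 1
NOT(1) = 0
0 OR 0 = 0

0


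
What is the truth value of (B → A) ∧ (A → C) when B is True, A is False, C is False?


B = True, A = False, C = False
Step 1: B → A is false only when B=True and A=False. Result: False
Step 2: A → C is false only when A=True and C=False. Result: True
Step 3: False ∧ True = False

False


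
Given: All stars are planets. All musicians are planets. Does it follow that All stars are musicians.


Premise 1: All stars are planets.
Premise 2: All musicians are planets.
Conclusion: All stars are musicians.
Fallacy: undistributed middle. planets is predicate in both.
Counterexample: stars and musicians could be disjoint subsets of planets.

Invalid


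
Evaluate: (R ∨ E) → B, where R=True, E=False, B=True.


R = True, E = False, B = True
Expression: (R ∨ E) → B
Step 1: R ∨ E = True OR False = True
Step 2: (True) → B = True → True (false only if antecedent True and consequent False) = True

True


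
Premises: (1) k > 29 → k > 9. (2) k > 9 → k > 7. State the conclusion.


Hypothetical syllogism: P → Q, Q → R ⊢ P → R
Premise 1: k > 29 → k > 9
Premise 2: k > 9 → k > 7
Chain the implications: the middle term (k > 9) links the two.
Conclusion: If k > 29, then k > 7.

If k > 29, then k > 7.


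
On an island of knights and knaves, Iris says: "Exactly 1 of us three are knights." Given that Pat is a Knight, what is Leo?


Iris claims exactly 1 knights among Iris, Pat, Leo.
Given: Pat is a Knight.

Case 1: Iris is a Knight (tells truth)
  Then exactly 1 of the three are knights.
  Counting Iris, Pat: 2 knight(s) so far. Need -1 more → impossible.
Case 2: Iris is a Knave (lies)
  Then the count is NOT 1.
  If Leo = Knave, count = 1 = 1 → claim would be true, contradicts lie.
  If Leo = Knight, count = 2 ≠ 1 → lie confirmed ✓

Leo is a Knight.

Knight


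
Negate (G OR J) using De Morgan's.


De Morgan's law: ¬(P ∨ Q) ≡ ¬P ∧ ¬Q
¬(G ∨ J) = ¬G ∧ ¬J

¬G ∧ ¬J


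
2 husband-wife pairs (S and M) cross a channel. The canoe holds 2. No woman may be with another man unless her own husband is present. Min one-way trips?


Label couples S and M.
1. WS+WM → (far: WS,WM; near: HS,HM)
2. WS ←   (far: WM; near: HS,HM,WS)
3. HS+HM → (far: HS,HM,WM; near: WS)
4. HS ←   (far: HM,WM; near: HS,WS)  — HS returns, since WS is alone on near bank
5. HS+WS → (far: all four; near: empty)
Every state respects the constraint.
Minimum trips = 5

5


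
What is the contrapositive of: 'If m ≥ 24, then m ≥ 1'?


Original: If m ≥ 24, then m ≥ 1
Contrapositive: If ¬Q, then ¬P
Negate Q: not (m ≥ 1)
Negate P: not (m ≥ 24)

If not (m ≥ 1), then not (m ≥ 24).


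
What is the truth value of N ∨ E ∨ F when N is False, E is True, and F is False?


N = False, E = True, F = False
Step 1: N ∨ E = False OR True = True
Step 2: True ∨ F = True OR False = True
OR is true when at least one operand is true.

True


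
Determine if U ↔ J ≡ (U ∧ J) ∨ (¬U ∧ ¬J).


Expression 1: U ↔ J
Expression 2: (U ∧ J) ∨ (¬U ∧ ¬J)
Truth table (U J | Expr1 Expr2):
  T T |   T     T
  T F |   F     F
  F T |   F     F
  F F |   T     T
All 4 rows agree, so the expressions are logically equivalent.

Yes


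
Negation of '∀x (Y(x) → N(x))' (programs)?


Original: ∀x (Y(x) → N(x))
Rule: ¬∀→∃, ¬∃→∀, negate predicate.
Negation: ∃x (Y(x) ∧ ¬N(x))

∃x (Y(x) ∧ ¬N(x))


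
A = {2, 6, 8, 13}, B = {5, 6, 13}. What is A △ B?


A = {2, 6, 8, 13}
B = {5, 6, 13}
Operation: symmetric difference
In A only: [2, 8], in B only: [5]

{2, 5, 8}


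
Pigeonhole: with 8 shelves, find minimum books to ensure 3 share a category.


Pigeonhole: to guarantee k in one of n categories, need (k-1)×n + 1.
k = 3, n = 8
Minimum = (3-1) × 8 + 1 = 2 × 8 + 1

17


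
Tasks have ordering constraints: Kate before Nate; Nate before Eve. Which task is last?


Constraints: Kate before Nate; Nate before Eve
The last task can have nothing scheduled after it, so it must never appear on the left of a 'before'.
Tasks appearing before some other task: Kate, Nate.
The only task not in that list is Eve → it is last.

Eve


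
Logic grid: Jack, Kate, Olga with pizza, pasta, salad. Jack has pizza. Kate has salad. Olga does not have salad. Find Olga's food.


From clues:
  Kate → salad
  Jack → pizza
By elimination, Olga gets the remaining.

pasta


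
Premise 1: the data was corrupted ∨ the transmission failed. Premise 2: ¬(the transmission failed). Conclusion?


Disjunctive syllogism: P ∨ Q, ¬P ⊢ Q
Disjunction: the data was corrupted ∨ the transmission failed
We know it is not the case that the transmission failed.
By disjunctive syllogism, the other disjunct must be true.

The data was corrupted


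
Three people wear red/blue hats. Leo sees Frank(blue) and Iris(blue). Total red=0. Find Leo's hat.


Total red = 0, seen red = 0
Own red = 0 - 0 = 0
Leo's hat is blue.

blue


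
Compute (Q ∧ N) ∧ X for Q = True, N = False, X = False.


Q = True, N = False, X = False
Step 1: Q ∧ N = True AND False = False
Step 2: False ∧ X = False AND False = False
AND is true only when ALL operands are true.

False


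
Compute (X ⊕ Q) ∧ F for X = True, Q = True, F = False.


X = True, Q = True, F = False
Step 1: X ⊕ Q = True XOR True = False
Step 2: False ∧ F = False AND False = False
XOR true when exactly one of X,Q is true; then AND with F.

False


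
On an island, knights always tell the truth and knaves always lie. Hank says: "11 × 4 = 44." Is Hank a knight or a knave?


Statement: "11 × 4 = 44."
Actual: 11 × 4 = 44
Claimed: 44
Statement is TRUE → Hank tells the truth → Knight

Knight


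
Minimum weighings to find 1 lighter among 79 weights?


Each weighing has 3 outcomes (left heavy / balance / right heavy), so k weighings distinguish at most 3^k cases; splitting into three near-equal groups achieves this.
Need 3^k ≥ 79: 3^3 = 27 < 79 ≤ 3^4 = 81
k = ⌈log₃(79)⌉ = 4

4


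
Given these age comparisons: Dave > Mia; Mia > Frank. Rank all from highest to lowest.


Constraints: Dave > Mia; Mia > Frank
Method: at each step, the next-highest is the one remaining person who never appears on the smaller side of a constraint between remaining people.
  Step 1: remaining {Dave, Frank, Mia}; on the smaller side: {Frank, Mia} → Dave is next (Dave > Mia).
  Step 2: remaining {Frank, Mia}; on the smaller side: {Frank} → Mia is next (Mia > Frank).
  Step 3: only Frank remains → lowest.
Final ranking (highest to lowest):

Dave > Mia > Frank


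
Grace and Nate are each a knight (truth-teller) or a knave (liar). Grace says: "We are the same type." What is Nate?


Grace says: "We are the same type."
Case 1: Grace is a Knight (truth-teller)
  Statement is true → they ARE the same → Nate is also a Knight
Case 2: Grace is a Knave (liar)
  Statement is false → they are NOT the same → Nate is a Knight
In both cases, Nate is a Knight.

Knight


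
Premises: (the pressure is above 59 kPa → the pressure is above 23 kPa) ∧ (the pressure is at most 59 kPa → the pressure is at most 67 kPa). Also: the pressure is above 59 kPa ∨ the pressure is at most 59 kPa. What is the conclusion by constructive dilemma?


Constructive dilemma: (P → Q) ∧ (R → S), P ∨ R ⊢ Q ∨ S
Premise 1: the pressure is above 59 kPa → the pressure is above 23 kPa
Premise 2: the pressure is at most 59 kPa → the pressure is at most 67 kPa
Premise 3: the pressure is above 59 kPa ∨ the pressure is at most 59 kPa
Case 1: Assuming the pressure is above 59 kPa, then by Premise 1, the pressure is above 23 kPa.
Case 2: Assuming the pressure is at most 59 kPa, then by Premise 2, the pressure is at most 67 kPa.
Since one of the pressure is above 59 kPa or the pressure is at most 59 kPa must hold, we get the pressure is above 23 kPa or the pressure is at most 67 kPa.

The pressure is above 23 kPa or the pressure is at most 67 kPa.


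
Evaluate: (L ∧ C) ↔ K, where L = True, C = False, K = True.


L = True, C = False, K = True
Step 1: L ∧ C = True AND False = False
Step 2: (False) ↔ K: true when both sides have same truth value.
Result: False ↔ True = False

False


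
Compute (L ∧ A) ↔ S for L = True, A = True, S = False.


L = True, A = True, S = False
Step 1: L ∧ A = True AND True = True
Step 2: (True) ↔ S: true when both sides have same truth value.
Result: True ↔ False = False

False


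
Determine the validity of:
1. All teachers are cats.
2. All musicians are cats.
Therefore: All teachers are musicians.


Premise 1: All teachers are cats.
Premise 2: All musicians are cats.
Conclusion: All teachers are musicians.
Fallacy: undistributed middle. cats is predicate in both.
Counterexample: teachers and musicians could be disjoint subsets of cats.

Invalid


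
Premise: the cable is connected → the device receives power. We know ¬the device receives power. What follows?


Modus tollens: P → Q, ¬Q ⊢ ¬P
P: the cable is connected
Q: the device receives power
We have P → Q and Q is false.
By modus tollens, P must be false.

It is not the case that the cable is connected


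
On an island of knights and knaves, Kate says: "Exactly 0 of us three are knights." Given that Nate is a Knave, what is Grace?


Kate claims exactly 0 knights among Kate, Nate, Grace.
Given: Nate is a Knave.

Case 1: Kate is a Knight (tells truth)
  Then exactly 0 of the three are knights.
  Counting Kate, Nate: 1 knight(s) so far. Need -1 more → impossible.
Case 2: Kate is a Knave (lies)
  Then the count is NOT 0.
  If Grace = Knave, count = 0 = 0 → claim would be true, contradicts lie.
  If Grace = Knight, count = 1 ≠ 0 → lie confirmed ✓

Grace is a Knight.

Knight


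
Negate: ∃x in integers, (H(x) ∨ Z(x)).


Original: ∃x (H(x) ∨ Z(x))
Rule: ¬∀→∃, ¬∃→∀, negate predicate.
Negation: ∀x (¬H(x) ∧ ¬Z(x))

∀x (¬H(x) ∧ ¬Z(x))


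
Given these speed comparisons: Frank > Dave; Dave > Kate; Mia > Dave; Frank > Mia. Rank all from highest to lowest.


Constraints: Frank > Dave; Dave > Kate; Mia > Dave; Frank > Mia
Method: at each step, the next-highest is the one remaining person who never appears on the smaller side of a constraint between remaining people.
  Step 1: remaining {Frank, Kate, Mia, Dave}; on the smaller side: {Kate, Mia, Dave} → Frank is next (Frank > Dave; Frank > Mia).
  Step 2: remaining {Kate, Mia, Dave}; on the smaller side: {Kate, Dave} → Mia is next (Mia > Dave).
  Step 3: remaining {Kate, Dave}; on the smaller side: {Kate} → Dave is next (Dave > Kate).
  Step 4: only Kate remains → lowest.
Final ranking (highest to lowest):

Frank > Mia > Dave > Kate


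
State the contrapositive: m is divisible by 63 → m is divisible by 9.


Original: If m is divisible by 63, then m is divisible by 9
Contrapositive: If ¬Q, then ¬P
Negate Q: not (m is divisible by 9)
Negate P: not (m is divisible by 63)

If not (m is divisible by 9), then not (m is divisible by 63).


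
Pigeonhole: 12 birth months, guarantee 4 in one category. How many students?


Pigeonhole: to guarantee k in one of n categories, need (k-1)×n + 1.
k = 4, n = 12
Minimum = (4-1) × 12 + 1 = 3 × 12 + 1

37


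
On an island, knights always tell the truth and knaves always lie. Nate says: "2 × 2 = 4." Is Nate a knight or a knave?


Statement: "2 × 2 = 4."
Actual: 2 × 2 = 4
Claimed: 4
Statement is TRUE → Nate tells the truth → Knight

Knight


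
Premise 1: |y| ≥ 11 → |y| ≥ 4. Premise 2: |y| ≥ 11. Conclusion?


Modus ponens: P → Q, P ⊢ Q
P: |y| ≥ 11
Q: |y| ≥ 4
We have P → Q and P is true.
By modus ponens, Q must be true.

|y| ≥ 4


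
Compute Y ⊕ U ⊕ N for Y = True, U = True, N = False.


Y = True, U = True, N = False
Step 1: Y ⊕ U = True XOR True = False
Step 2: False ⊕ N = False XOR False = False
XOR is true when an odd number of operands are true.

False


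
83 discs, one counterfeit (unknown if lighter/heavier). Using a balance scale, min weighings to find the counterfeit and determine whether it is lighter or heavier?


Let n = 83. 166 possibilities (n discs × lighter/heavier); each weighing has 3 outcomes.
Bound for k weighings: say the first weighing puts j discs on each pan. If it tips, the 2j weighed discs remain suspects (each with a known direction) and k-1 weighings give 3^(k-1) outcomes; 3^(k-1) is odd, so 2j ≤ 3^(k-1) - 1. If it balances, the n - 2j unweighed discs remain with direction unknown: 2(n - 2j) ≤ 3^(k-1) - 1 by the same parity argument. Adding, n ≤ (3^(k-1) - 1) + (3^(k-1) - 1)/2 = (3^k - 3)/2, and the classical three-group strategy achieves this (3 discs in 2 weighings, 12 in 3, 39 in 4, 120 in 5).
So we need the smallest k with (3^k - 3)/2 ≥ 83.
k = 4: (3^4 - 3)/2 = 39 < 83 ✗
k = 5: (3^5 - 3)/2 = 120 ≥ 83 ✓

5


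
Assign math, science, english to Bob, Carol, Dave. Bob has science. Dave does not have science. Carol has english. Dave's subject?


From clues:
  Carol → english
  Bob → science
By elimination, Dave gets the remaining.

math


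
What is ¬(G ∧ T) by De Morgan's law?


De Morgan's law: ¬(P ∧ Q) ≡ ¬P ∨ ¬Q
¬(G ∧ T) = ¬G ∨ ¬T

¬G ∨ ¬T


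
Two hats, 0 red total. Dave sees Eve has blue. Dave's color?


Total red = 0, Eve = blue
Red accounted for: 0
Remaining for Dave: 0
Dave's hat is blue.

blue


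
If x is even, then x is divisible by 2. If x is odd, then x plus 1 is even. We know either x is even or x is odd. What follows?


Constructive dilemma: (P → Q) ∧ (R → S), P ∨ R ⊢ Q ∨ S
Premise 1: x is even → x is divisible by 2
Premise 2: x is odd → x plus 1 is even
Premise 3: x is even ∨ x is odd
Case 1: Assuming x is even, then by Premise 1, x is divisible by 2.
Case 2: Assuming x is odd, then by Premise 2, x plus 1 is even.
Since one of x is even or x is odd must hold, we get x is divisible by 2 or x plus 1 is even.

x is divisible by 2 or x plus 1 is even.


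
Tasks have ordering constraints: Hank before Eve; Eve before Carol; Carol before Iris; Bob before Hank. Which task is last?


Constraints: Hank before Eve; Eve before Carol; Carol before Iris; Bob before Hank
The last task can have nothing scheduled after it, so it must never appear on the left of a 'before'.
Tasks appearing before some other task: Hank, Eve, Carol, Bob.
The only task not in that list is Iris → it is last.

Iris


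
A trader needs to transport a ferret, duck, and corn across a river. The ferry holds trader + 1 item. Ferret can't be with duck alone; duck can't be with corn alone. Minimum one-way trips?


1. trader+duck → 2. trader ← 3. trader+ferret → 4. trader+duck ← 5. trader+corn → 6. trader ← 7. trader+duck →
Minimum trips = 7

7
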